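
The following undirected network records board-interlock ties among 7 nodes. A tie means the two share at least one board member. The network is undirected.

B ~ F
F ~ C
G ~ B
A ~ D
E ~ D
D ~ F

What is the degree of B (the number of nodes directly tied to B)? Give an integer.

2

B is directly tied to F and G. That is 2 neighbors, so the degree of B is 2.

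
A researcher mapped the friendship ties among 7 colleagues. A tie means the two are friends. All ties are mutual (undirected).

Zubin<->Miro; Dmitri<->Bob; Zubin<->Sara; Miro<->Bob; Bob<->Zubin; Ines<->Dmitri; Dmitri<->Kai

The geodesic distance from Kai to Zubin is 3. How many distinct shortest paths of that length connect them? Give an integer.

1

The shortest distance is 3, and the only length-3 path is Kai–Dmitri–Bob–Zubin. So there is exactly 1 shortest path.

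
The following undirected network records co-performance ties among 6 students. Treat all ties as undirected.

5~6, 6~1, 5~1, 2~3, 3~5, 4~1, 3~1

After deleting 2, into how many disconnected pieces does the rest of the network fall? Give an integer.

2's neighbors (3) remain reachable from one another through other ties, so the rest of the network stays in one piece.

1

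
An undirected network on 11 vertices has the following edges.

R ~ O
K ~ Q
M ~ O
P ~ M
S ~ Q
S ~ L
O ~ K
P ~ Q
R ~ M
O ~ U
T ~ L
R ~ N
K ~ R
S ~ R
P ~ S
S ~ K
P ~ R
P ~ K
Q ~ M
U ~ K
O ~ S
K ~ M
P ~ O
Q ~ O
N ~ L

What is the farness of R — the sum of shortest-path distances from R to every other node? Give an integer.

Distances from R: K:1, L:2, M:1, N:1, O:1, P:1, Q:2, S:1, T:3, U:2.
Sum = 1 + 2 + 1 + 1 + 1 + 1 + 2 + 1 + 3 + 2 = 15.

15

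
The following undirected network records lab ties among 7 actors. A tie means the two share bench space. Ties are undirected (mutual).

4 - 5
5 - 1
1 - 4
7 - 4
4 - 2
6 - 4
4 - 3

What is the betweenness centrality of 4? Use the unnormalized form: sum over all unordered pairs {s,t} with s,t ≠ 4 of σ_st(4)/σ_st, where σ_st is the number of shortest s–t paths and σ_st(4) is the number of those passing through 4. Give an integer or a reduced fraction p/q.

Pairs whose geodesics pass through 4 — 2–5: 1; 2–3: 1; 2–6: 1; 2–1: 1; 2–7: 1; 5–3: 1; 5–6: 1; 5–7: 1; 3–6: 1; 3–1: 1; 3–7: 1; 6–1: 1; 6–7: 1; 1–7: 1.
All other pairs contribute 0.
Summing the contributions gives betweenness(4) = 14.

14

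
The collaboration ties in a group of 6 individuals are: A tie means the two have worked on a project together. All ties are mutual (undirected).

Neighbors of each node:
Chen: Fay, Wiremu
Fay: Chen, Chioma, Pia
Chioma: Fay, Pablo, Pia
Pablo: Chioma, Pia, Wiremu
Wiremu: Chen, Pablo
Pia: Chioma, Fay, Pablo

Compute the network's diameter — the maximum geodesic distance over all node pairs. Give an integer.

Eccentricity of each node (its greatest distance to any other): Chen:2, Chioma:2, Fay:2, Pablo:2, Pia:2, Wiremu:2.
The maximum eccentricity is 2, realized for instance by the pair Pia–Wiremu via Pia – Pablo – Wiremu. So the diameter is 2.

2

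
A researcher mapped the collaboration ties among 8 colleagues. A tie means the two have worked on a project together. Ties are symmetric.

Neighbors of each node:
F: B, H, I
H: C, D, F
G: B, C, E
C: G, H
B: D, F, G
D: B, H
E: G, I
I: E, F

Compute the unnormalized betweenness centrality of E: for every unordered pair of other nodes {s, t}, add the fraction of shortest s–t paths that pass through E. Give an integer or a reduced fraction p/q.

Pairs whose geodesics pass through E — C–I: 1/2; G–I: 1.
All other pairs contribute 0.
Summing the contributions gives betweenness(E) = 3/2.

3/2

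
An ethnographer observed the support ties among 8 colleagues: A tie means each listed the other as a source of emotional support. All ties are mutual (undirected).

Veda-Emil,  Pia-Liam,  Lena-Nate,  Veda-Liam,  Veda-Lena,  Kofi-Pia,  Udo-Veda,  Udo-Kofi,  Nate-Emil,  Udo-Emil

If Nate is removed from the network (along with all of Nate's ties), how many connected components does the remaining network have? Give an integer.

1

Nate's neighbors (Emil and Lena) remain reachable from one another through other ties, so the rest of the network stays in one piece.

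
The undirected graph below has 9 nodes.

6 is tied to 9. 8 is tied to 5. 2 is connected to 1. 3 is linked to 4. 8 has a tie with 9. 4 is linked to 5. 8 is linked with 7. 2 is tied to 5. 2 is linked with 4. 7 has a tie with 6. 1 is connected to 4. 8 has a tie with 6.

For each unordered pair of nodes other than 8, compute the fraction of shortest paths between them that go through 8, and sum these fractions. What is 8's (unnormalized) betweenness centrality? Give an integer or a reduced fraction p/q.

Pairs whose geodesics pass through 8 — 2–6: 1; 2–7: 1; 2–9: 1; 1–6: 2/2; 1–7: 2/2; 1–9: 2/2; 4–6: 1; 4–7: 1; 4–9: 1; 5–6: 1; 5–7: 1; 5–9: 1; 3–6: 1; 3–7: 1 … (+2 more pairs).
All other pairs contribute 0.
Summing the contributions gives betweenness(8) = 31/2.

31/2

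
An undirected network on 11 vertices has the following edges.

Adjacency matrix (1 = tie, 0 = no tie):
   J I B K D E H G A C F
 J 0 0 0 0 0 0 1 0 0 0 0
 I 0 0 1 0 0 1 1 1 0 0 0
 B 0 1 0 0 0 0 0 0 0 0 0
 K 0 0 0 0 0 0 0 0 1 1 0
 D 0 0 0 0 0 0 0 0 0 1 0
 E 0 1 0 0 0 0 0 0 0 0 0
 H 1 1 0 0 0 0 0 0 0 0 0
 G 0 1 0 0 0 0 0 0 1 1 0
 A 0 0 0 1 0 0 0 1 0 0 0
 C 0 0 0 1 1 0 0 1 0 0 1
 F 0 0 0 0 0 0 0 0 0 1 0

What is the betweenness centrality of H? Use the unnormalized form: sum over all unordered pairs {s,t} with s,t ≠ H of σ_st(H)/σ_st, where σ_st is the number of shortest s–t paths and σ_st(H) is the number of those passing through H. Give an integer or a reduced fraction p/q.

9

Pairs whose geodesics pass through H — J–I: 1; J–B: 1; J–K: 2/2; J–D: 1; J–E: 1; J–G: 1; J–A: 1; J–C: 1; J–F: 1.
All other pairs contribute 0.
Summing the contributions gives betweenness(H) = 9.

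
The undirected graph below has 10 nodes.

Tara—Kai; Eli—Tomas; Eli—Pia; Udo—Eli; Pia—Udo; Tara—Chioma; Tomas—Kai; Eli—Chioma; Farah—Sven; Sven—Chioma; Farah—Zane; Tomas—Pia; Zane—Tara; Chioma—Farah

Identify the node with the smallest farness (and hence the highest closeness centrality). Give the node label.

Chioma

Farness (sum of distances to all others) for each node — Chioma:14, Eli:15, Farah:19, Kai:19, Pia:20, Sven:20, Tara:17, Tomas:18, Udo:22, Zane:22.
The smallest farness is 14, for Chioma, so Chioma has the highest closeness.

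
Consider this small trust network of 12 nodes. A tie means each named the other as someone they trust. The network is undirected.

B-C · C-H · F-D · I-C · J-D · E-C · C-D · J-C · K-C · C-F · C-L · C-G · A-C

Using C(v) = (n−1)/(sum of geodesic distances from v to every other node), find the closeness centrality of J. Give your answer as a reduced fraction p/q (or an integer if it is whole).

Distances from J: A:2, B:2, C:1, D:1, E:2, F:2, G:2, H:2, I:2, K:2, L:2. Sum = 20.
n = 12, so closeness = 11/20.

11/20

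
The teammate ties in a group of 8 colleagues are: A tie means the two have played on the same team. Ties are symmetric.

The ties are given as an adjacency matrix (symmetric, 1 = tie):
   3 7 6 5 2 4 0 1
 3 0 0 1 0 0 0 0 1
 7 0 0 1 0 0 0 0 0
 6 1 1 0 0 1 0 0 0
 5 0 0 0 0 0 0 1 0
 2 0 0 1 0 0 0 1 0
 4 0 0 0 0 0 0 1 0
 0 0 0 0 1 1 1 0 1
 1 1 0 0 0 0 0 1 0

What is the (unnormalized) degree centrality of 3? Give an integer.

3 is directly tied to 1 and 6. That is 2 neighbors, so the degree of 3 is 2.

2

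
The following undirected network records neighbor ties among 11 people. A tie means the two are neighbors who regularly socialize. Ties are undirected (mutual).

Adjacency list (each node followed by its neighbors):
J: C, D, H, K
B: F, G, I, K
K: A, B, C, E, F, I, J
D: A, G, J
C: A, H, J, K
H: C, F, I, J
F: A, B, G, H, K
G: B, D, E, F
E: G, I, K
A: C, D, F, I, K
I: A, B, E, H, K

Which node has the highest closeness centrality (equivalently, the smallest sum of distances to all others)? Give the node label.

Farness (sum of distances to all others) for each node — A:15, B:16, C:17, D:17, E:17, F:15, G:17, H:16, I:15, J:16, K:13.
The smallest farness is 13, for K, so K has the highest closeness.

K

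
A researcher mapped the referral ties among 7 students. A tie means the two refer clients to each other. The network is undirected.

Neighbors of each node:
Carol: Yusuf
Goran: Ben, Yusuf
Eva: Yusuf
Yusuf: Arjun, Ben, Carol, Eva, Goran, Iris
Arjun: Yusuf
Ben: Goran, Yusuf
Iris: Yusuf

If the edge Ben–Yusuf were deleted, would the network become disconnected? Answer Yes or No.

No

Even without that edge, Ben still reaches Yusuf via Ben – Goran – Yusuf, so the network stays connected. Not a bridge.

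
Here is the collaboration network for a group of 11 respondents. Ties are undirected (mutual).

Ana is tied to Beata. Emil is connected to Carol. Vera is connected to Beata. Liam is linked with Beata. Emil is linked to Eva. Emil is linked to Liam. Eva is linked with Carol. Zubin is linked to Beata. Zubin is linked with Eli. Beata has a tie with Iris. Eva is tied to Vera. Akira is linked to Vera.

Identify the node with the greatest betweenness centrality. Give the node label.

Unnormalized betweenness of each node: Akira:0, Ana:0, Beata:31, Carol:0, Eli:0, Emil:9/2, Eva:13/2, Iris:0, Liam:15/2, Vera:33/2, Zubin:9.
Beata has the largest value, 31, making it the main broker — the node through which the most shortest paths run.

Beata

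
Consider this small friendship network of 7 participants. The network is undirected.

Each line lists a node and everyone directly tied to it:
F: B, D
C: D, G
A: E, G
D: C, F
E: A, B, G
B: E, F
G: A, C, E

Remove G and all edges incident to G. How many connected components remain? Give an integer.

G's neighbors (A, C, and E) remain reachable from one another through other ties, so the rest of the network stays in one piece.

1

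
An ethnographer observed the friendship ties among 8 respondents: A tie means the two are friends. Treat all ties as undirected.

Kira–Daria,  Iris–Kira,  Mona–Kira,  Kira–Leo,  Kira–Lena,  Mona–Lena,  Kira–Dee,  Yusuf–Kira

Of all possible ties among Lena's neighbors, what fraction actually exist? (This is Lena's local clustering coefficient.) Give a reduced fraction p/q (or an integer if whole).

Lena's neighbors: Kira and Mona (k = 2).
Possible neighbor pairs: C(2,2) = 1. Edges among them: Kira–Mona → e = 1.
Clustering(Lena) = 1/1.

1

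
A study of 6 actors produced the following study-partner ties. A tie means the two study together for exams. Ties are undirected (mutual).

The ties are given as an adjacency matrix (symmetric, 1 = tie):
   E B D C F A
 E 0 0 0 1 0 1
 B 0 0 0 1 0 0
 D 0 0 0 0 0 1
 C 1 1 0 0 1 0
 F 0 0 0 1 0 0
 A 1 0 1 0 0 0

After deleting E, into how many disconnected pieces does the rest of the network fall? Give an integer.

Without E, the remaining ties split the others into: {B, C, F}; {A, D}.
That's 2 separate components.

2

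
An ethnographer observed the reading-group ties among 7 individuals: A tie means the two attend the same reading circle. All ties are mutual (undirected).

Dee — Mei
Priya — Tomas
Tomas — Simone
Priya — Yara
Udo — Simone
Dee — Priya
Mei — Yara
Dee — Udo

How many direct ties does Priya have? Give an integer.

Priya is directly tied to Dee, Tomas, and Yara. That is 3 neighbors, so the degree of Priya is 3.

3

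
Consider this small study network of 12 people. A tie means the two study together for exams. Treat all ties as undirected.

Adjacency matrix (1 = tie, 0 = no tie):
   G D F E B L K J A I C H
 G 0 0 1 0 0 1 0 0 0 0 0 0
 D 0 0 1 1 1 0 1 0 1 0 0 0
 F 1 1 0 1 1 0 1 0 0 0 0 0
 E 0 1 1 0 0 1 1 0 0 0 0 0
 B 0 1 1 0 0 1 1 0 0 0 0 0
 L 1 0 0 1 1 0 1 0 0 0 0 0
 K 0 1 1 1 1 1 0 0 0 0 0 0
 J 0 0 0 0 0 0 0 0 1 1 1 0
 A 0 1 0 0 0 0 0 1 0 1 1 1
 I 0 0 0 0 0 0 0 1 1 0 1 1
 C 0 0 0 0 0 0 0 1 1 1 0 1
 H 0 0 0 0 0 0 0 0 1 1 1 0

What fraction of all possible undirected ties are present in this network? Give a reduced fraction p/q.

4/11

There are 24 edges and 12 nodes, so the maximum possible is C(12,2) = 66.
Density = 24/66 = 4/11.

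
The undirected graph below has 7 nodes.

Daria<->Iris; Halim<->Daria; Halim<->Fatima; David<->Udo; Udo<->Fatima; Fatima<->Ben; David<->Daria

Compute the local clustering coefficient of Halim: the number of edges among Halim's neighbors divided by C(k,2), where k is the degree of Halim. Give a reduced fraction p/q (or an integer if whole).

0

Halim's neighbors: Daria and Fatima (k = 2).
Possible neighbor pairs: C(2,2) = 1. Edges among them: none → e = 0.
Clustering(Halim) = 0/1.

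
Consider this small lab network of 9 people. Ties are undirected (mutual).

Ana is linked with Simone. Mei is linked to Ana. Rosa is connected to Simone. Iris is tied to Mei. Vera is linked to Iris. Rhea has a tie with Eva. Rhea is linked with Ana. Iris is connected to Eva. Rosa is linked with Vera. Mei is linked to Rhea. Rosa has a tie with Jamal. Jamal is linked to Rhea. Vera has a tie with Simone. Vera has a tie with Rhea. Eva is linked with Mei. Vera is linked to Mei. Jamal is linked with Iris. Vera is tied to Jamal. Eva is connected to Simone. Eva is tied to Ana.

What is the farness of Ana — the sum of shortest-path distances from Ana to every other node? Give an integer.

Distances from Ana: Eva:1, Iris:2, Jamal:2, Mei:1, Rhea:1, Rosa:2, Simone:1, Vera:2.
Sum = 1 + 2 + 2 + 1 + 1 + 2 + 1 + 2 = 12.

12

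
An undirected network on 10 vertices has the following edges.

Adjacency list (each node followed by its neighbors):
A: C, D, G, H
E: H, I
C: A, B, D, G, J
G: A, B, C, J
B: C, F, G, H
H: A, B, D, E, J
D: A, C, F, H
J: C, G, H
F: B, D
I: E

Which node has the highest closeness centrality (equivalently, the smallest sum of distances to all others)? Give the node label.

H

Farness (sum of distances to all others) for each node — A:15, B:15, C:16, D:15, E:19, F:20, G:17, H:13, I:27, J:17.
The smallest farness is 13, for H, so H has the highest closeness.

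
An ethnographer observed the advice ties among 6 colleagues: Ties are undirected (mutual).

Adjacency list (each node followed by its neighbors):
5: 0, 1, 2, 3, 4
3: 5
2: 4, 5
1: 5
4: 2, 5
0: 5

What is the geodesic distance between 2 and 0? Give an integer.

One shortest route is 2 – 5 – 0, which uses 2 edges, and 2 and 0 are not directly tied, so nothing shorter exists. So d(2,0) = 2.

2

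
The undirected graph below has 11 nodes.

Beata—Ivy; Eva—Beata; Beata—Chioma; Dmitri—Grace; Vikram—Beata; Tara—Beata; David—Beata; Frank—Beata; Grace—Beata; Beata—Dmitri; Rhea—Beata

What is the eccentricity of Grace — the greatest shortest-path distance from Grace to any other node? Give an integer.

Distances from Grace: Beata:1, Chioma:2, David:2, Dmitri:1, Eva:2, Frank:2, Ivy:2, Rhea:2, Tara:2, Vikram:2.
The largest is 2 (to Vikram, David, Eva, Ivy, Chioma, Tara, Rhea, and Frank), so the eccentricity of Grace is 2.

2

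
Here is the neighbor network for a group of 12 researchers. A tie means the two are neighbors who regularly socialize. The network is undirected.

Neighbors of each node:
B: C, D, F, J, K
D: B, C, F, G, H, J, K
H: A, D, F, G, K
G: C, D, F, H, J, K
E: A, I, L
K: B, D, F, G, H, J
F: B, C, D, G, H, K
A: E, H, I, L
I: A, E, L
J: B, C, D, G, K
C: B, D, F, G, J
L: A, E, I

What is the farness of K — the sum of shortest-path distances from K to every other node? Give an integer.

19

Distances from K: A:2, B:1, C:2, D:1, E:3, F:1, G:1, H:1, I:3, J:1, L:3.
Sum = 2 + 1 + 2 + 1 + 3 + 1 + 1 + 1 + 3 + 1 + 3 = 19.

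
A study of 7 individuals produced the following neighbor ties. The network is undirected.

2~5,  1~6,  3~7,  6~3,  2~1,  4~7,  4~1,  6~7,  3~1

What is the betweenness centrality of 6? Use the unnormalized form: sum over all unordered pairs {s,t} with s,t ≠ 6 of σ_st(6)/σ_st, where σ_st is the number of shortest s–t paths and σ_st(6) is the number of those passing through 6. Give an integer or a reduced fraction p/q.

Pairs whose geodesics pass through 6 — 5–7: 1/3; 2–7: 1/3; 7–1: 1/3.
All other pairs contribute 0.
Summing the contributions gives betweenness(6) = 1.

1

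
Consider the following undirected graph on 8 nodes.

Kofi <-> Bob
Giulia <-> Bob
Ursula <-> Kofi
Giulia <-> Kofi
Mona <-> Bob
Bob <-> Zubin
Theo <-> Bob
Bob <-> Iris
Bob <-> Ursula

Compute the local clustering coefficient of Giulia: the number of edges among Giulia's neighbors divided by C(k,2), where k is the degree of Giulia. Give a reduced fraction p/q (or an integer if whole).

1

Giulia's neighbors: Bob and Kofi (k = 2).
Possible neighbor pairs: C(2,2) = 1. Edges among them: Bob–Kofi → e = 1.
Clustering(Giulia) = 1/1.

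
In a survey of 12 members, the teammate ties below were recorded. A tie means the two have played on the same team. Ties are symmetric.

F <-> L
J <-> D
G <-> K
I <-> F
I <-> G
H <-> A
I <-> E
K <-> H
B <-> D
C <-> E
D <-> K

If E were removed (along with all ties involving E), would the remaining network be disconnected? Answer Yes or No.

Yes

Removing E leaves {A, B, D, F, G, H, I, J, K, and L} with no path to {C}, so the network splits into 2 components. E is a cut vertex.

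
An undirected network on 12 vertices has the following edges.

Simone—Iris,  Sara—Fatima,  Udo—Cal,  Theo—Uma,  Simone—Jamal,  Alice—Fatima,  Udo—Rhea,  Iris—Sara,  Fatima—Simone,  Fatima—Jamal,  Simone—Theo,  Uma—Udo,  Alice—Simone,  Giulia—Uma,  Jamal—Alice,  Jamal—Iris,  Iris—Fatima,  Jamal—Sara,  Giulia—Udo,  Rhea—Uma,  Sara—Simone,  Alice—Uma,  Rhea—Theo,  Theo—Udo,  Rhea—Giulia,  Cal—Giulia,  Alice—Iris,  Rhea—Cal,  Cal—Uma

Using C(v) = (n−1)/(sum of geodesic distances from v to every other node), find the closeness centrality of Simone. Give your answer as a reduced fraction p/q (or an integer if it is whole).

11/18

Distances from Simone: Alice:1, Cal:3, Fatima:1, Giulia:3, Iris:1, Jamal:1, Rhea:2, Sara:1, Theo:1, Udo:2, Uma:2. Sum = 18.
n = 12, so closeness = 11/18.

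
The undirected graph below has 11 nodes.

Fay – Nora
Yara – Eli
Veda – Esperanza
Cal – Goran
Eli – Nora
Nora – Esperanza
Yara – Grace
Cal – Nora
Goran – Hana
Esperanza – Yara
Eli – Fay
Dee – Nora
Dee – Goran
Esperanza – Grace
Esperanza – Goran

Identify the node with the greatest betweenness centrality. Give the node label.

Esperanza

Unnormalized betweenness of each node: Cal:11/6, Dee:11/6, Eli:8/3, Esperanza:62/3, Fay:0, Goran:79/6, Grace:0, Hana:0, Nora:95/6, Veda:0, Yara:3.
Esperanza has the largest value, 62/3, making it the main broker — the node through which the most shortest paths run.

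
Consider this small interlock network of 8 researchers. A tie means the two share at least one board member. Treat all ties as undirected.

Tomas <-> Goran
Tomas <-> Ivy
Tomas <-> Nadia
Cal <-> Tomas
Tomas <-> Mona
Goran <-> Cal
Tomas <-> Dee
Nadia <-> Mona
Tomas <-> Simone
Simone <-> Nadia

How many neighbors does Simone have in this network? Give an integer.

Simone is directly tied to Nadia and Tomas. That is 2 neighbors, so the degree of Simone is 2.

2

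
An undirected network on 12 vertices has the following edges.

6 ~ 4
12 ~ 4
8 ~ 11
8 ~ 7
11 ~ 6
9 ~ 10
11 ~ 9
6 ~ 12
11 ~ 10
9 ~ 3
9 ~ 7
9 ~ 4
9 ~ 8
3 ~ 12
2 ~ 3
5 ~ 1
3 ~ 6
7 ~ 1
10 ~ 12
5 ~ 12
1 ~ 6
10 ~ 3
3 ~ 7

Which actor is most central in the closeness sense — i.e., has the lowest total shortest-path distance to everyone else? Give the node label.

Farness (sum of distances to all others) for each node — 1:21, 2:26, 3:16, 4:20, 5:24, 6:17, 7:18, 8:22, 9:17, 10:19, 11:20, 12:18.
The smallest farness is 16, for 3, so 3 has the highest closeness.

3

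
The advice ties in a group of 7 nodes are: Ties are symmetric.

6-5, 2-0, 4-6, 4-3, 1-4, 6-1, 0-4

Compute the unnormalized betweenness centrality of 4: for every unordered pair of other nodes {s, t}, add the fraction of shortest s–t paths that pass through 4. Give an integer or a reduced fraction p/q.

Pairs whose geodesics pass through 4 — 2–5: 1; 2–3: 1; 2–6: 1; 2–1: 1; 5–0: 1; 5–3: 1; 0–3: 1; 0–6: 1; 0–1: 1; 3–6: 1; 3–1: 1.
All other pairs contribute 0.
Summing the contributions gives betweenness(4) = 11.

11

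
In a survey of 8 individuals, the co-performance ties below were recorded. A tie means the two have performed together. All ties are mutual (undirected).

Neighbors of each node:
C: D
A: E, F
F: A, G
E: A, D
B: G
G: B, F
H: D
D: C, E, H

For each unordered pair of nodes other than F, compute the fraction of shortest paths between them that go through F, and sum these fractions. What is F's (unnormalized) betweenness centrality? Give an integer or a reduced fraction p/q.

Pairs whose geodesics pass through F — H–B: 1; H–G: 1; C–B: 1; C–G: 1; B–E: 1; B–D: 1; B–A: 1; E–G: 1; D–G: 1; G–A: 1.
All other pairs contribute 0.
Summing the contributions gives betweenness(F) = 10.

10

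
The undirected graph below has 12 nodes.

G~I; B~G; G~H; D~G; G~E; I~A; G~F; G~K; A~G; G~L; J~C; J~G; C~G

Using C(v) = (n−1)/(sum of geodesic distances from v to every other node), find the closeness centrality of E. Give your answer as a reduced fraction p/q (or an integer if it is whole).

Distances from E: A:2, B:2, C:2, D:2, F:2, G:1, H:2, I:2, J:2, K:2, L:2. Sum = 21.
n = 12, so closeness = 11/21.

11/21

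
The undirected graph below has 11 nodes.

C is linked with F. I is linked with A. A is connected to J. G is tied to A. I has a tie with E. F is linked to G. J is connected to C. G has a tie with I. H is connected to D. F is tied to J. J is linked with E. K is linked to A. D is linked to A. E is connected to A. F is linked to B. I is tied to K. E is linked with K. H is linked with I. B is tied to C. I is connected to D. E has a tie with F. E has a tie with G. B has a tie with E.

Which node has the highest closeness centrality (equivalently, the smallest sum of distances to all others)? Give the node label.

Farness (sum of distances to all others) for each node — A:14, B:19, C:22, D:20, E:13, F:17, G:16, H:23, I:15, J:17, K:18.
The smallest farness is 13, for E, so E has the highest closeness.

E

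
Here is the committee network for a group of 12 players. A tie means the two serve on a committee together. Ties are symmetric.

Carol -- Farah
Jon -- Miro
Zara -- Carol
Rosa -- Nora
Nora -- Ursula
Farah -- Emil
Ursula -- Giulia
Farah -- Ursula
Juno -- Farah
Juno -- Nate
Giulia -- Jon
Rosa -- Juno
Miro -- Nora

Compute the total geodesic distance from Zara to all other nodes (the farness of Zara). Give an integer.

Distances from Zara: Carol:1, Emil:3, Farah:2, Giulia:4, Jon:5, Juno:3, Miro:5, Nate:4, Nora:4, Rosa:4, Ursula:3.
Sum = 1 + 3 + 2 + 4 + 5 + 3 + 5 + 4 + 4 + 4 + 3 = 38.

38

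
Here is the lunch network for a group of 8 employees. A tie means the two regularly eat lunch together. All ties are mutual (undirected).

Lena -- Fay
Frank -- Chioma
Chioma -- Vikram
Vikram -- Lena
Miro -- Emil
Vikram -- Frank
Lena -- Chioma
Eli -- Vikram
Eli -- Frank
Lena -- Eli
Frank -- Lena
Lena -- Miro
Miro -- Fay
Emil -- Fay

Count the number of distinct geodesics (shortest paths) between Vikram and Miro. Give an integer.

1

The shortest distance is 2, and the only length-2 path is Vikram–Lena–Miro. So there is exactly 1 shortest path.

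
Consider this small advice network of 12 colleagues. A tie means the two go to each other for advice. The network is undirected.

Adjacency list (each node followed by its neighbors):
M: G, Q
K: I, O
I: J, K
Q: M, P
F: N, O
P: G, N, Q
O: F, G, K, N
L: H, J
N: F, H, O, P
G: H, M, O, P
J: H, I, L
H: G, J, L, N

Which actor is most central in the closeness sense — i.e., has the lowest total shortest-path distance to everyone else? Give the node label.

G

Farness (sum of distances to all others) for each node — F:25, G:19, H:20, I:30, J:25, K:26, L:27, M:27, N:20, O:21, P:24, Q:32.
The smallest farness is 19, for G, so G has the highest closeness.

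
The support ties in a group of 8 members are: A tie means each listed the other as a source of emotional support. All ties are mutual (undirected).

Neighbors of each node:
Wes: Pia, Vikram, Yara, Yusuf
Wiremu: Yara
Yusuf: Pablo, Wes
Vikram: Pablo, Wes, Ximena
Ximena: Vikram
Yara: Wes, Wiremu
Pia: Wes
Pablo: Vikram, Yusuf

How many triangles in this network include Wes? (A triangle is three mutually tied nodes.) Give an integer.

Wes's neighbors are Pia, Vikram, Yara, and Yusuf, but none of them are tied to each other, so no triangle contains Wes.

0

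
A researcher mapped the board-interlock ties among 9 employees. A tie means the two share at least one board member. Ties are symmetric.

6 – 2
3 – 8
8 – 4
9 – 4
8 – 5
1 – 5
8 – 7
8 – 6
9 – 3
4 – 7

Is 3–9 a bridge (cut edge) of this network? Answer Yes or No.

No

Even without that edge, 3 still reaches 9 via 3 – 8 – 4 – 9, so the network stays connected. Not a bridge.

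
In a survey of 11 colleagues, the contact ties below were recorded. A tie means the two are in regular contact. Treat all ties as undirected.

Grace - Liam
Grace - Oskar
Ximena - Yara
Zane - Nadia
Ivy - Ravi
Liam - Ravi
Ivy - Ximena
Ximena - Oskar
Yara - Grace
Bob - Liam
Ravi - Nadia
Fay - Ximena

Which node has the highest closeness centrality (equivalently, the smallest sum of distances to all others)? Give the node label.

Farness (sum of distances to all others) for each node — Bob:30, Fay:31, Grace:22, Ivy:21, Liam:21, Nadia:27, Oskar:25, Ravi:20, Ximena:22, Yara:25, Zane:36.
The smallest farness is 20, for Ravi, so Ravi has the highest closeness.

Ravi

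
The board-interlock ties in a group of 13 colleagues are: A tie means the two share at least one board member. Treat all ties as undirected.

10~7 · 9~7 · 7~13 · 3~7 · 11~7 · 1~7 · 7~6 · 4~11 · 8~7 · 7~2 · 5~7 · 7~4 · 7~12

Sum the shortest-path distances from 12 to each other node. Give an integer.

23

Distances from 12: 1:2, 2:2, 3:2, 4:2, 5:2, 6:2, 7:1, 8:2, 9:2, 10:2, 11:2, 13:2.
Sum = 2 + 2 + 2 + 2 + 2 + 2 + 1 + 2 + 2 + 2 + 2 + 2 = 23.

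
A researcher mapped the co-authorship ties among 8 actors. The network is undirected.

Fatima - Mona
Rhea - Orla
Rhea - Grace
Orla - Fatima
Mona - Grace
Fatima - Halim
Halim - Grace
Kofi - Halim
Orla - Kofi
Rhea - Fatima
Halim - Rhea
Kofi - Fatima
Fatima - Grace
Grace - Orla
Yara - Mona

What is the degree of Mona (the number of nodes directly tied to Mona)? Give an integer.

3

Mona is directly tied to Fatima, Grace, and Yara. That is 3 neighbors, so the degree of Mona is 3.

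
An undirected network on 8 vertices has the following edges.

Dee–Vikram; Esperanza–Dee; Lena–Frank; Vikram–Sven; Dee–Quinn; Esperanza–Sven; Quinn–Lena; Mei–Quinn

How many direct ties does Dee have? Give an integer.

Dee is directly tied to Esperanza, Quinn, and Vikram. That is 3 neighbors, so the degree of Dee is 3.

3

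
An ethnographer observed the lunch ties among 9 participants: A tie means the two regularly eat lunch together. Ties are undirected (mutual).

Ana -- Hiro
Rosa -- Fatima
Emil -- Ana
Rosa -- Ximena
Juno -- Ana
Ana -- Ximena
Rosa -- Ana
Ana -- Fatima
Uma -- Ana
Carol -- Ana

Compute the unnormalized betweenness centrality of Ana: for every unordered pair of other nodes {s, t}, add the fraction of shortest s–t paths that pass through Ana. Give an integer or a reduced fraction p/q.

51/2

Pairs whose geodesics pass through Ana — Uma–Juno: 1; Uma–Rosa: 1; Uma–Carol: 1; Uma–Emil: 1; Uma–Hiro: 1; Uma–Ximena: 1; Uma–Fatima: 1; Juno–Rosa: 1; Juno–Carol: 1; Juno–Emil: 1; Juno–Hiro: 1; Juno–Ximena: 1; Juno–Fatima: 1; Rosa–Carol: 1 … (+12 more pairs).
All other pairs contribute 0.
Summing the contributions gives betweenness(Ana) = 51/2.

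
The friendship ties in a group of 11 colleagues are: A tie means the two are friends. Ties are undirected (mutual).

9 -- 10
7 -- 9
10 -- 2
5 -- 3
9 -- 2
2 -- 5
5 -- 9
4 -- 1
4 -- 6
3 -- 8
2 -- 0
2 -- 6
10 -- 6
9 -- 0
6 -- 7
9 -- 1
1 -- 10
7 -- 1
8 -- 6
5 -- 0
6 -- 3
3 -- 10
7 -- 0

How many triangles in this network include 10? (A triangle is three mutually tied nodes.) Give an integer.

10's neighbors: 1, 2, 3, 6, and 9.
Neighbor pairs that are themselves tied: 10–1–9; 10–2–6; 10–2–9; 10–3–6. Each forms one triangle with 10, for 4 in total.

4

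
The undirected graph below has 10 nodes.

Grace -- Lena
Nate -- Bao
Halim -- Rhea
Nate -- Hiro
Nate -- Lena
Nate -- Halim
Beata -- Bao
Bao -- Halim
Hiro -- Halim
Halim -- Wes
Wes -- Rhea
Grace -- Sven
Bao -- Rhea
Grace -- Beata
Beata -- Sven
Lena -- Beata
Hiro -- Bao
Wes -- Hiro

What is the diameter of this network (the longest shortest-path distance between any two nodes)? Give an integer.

4

Eccentricity of each node (its greatest distance to any other): Bao:2, Beata:3, Grace:4, Halim:3, Hiro:3, Lena:3, Nate:3, Rhea:3, Sven:4, Wes:4.
The maximum eccentricity is 4, realized for instance by the pair Grace–Wes via Grace – Lena – Nate – Hiro – Wes. So the diameter is 4.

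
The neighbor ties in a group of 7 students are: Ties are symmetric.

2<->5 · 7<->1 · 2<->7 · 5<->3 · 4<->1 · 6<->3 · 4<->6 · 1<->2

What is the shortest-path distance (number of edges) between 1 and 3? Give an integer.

3

One shortest route is 1 – 2 – 5 – 3, which uses 3 edges, and at distance 2 from 1 we only reach {5, 6}, which does not include 3. So d(1,3) = 3.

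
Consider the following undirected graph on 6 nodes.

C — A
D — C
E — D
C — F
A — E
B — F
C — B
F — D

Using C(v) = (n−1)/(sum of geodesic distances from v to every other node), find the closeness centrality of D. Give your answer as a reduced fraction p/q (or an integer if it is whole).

5/7

Distances from D: A:2, B:2, C:1, E:1, F:1. Sum = 7.
n = 6, so closeness = 5/7.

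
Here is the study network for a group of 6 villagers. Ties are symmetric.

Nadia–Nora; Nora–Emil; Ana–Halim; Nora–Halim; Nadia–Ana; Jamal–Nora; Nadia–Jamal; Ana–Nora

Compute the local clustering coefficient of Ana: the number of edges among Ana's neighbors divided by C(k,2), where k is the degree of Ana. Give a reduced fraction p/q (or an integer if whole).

Ana's neighbors: Halim, Nadia, and Nora (k = 3).
Possible neighbor pairs: C(3,2) = 3. Edges among them: Halim–Nora, Nadia–Nora → e = 2.
Clustering(Ana) = 2/3.

2/3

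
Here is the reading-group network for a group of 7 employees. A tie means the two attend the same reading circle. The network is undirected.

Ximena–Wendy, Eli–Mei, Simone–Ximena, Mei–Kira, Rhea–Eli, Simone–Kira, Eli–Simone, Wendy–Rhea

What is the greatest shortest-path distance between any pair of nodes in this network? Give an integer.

3

Eccentricity of each node (its greatest distance to any other): Eli:2, Kira:3, Mei:3, Rhea:3, Simone:2, Wendy:3, Ximena:3.
The maximum eccentricity is 3, realized for instance by the pair Kira–Wendy via Kira – Simone – Ximena – Wendy. So the diameter is 3.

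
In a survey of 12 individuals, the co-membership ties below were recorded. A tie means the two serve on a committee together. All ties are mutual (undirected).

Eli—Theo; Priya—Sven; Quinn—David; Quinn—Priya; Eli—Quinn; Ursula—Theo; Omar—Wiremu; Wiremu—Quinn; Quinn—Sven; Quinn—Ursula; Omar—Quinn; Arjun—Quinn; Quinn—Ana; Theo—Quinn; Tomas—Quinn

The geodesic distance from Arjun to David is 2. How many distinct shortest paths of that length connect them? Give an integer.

1

The shortest distance is 2, and the only length-2 path is Arjun–Quinn–David. So there is exactly 1 shortest path.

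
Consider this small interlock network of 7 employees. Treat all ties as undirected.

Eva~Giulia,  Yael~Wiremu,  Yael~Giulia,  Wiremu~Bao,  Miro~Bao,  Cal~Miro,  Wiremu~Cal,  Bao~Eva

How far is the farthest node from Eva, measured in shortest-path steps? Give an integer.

3

Distances from Eva: Bao:1, Cal:3, Giulia:1, Miro:2, Wiremu:2, Yael:2.
The largest is 3 (to Cal), so the eccentricity of Eva is 3.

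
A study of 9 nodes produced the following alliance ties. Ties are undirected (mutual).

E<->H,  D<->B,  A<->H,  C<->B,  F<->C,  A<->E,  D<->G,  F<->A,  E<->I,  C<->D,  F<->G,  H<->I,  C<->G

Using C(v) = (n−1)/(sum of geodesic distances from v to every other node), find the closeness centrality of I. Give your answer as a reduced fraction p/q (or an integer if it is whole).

Distances from I: A:2, B:5, C:4, D:5, E:1, F:3, G:4, H:1. Sum = 25.
n = 9, so closeness = 8/25.

8/25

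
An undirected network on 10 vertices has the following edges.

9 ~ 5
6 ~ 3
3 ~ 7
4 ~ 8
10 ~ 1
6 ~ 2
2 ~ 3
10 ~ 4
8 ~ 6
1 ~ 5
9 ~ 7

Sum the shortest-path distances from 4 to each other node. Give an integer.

Distances from 4: 1:2, 2:3, 3:3, 5:3, 6:2, 7:4, 8:1, 9:4, 10:1.
Sum = 2 + 3 + 3 + 3 + 2 + 4 + 1 + 4 + 1 = 23.

23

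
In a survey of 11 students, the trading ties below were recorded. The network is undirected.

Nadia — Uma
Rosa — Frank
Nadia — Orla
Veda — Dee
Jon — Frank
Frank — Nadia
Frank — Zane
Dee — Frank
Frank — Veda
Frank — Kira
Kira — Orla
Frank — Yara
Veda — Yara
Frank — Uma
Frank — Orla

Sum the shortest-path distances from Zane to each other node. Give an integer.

19

Distances from Zane: Dee:2, Frank:1, Jon:2, Kira:2, Nadia:2, Orla:2, Rosa:2, Uma:2, Veda:2, Yara:2.
Sum = 2 + 1 + 2 + 2 + 2 + 2 + 2 + 2 + 2 + 2 = 19.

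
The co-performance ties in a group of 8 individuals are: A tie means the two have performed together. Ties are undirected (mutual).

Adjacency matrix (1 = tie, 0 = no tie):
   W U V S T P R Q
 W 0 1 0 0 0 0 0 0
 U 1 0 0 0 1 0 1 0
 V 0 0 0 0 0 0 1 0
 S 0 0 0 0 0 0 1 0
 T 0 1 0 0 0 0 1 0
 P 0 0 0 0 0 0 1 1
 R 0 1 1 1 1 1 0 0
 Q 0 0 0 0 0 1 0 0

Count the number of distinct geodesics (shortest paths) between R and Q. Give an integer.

The shortest distance is 2, and the only length-2 path is R–P–Q. So there is exactly 1 shortest path.

1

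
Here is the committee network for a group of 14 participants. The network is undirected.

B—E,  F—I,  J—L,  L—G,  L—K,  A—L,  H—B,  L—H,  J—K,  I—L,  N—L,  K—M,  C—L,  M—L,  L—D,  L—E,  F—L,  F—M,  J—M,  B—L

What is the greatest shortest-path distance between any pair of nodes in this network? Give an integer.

Eccentricity of each node (its greatest distance to any other): A:2, B:2, C:2, D:2, E:2, F:2, G:2, H:2, I:2, J:2, K:2, L:1, M:2, N:2.
The maximum eccentricity is 2, realized for instance by the pair C–B via C – L – B. So the diameter is 2.

2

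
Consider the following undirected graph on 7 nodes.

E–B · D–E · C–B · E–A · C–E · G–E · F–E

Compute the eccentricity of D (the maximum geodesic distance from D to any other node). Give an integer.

2

Distances from D: A:2, B:2, C:2, E:1, F:2, G:2.
The largest is 2 (to C, F, A, G, and B), so the eccentricity of D is 2.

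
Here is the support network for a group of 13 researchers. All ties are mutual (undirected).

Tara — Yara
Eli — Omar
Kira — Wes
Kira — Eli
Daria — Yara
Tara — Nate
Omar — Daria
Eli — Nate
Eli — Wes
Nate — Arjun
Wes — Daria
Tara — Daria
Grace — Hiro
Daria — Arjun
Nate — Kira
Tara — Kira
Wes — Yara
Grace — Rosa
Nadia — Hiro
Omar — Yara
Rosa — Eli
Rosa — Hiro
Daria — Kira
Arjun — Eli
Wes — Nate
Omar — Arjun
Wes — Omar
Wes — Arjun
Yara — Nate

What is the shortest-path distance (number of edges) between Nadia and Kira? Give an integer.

4

One shortest route is Nadia – Hiro – Rosa – Eli – Kira, which uses 4 edges, and at distance 3 from Nadia we only reach {Eli}, which does not include Kira. So d(Nadia,Kira) = 4.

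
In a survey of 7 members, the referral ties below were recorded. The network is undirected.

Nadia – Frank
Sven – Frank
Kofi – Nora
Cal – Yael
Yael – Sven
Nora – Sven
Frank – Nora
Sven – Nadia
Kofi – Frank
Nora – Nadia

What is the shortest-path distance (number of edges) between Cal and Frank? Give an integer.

3

One shortest route is Cal – Yael – Sven – Frank, which uses 3 edges, and at distance 2 from Cal we only reach {Sven}, which does not include Frank. So d(Cal,Frank) = 3.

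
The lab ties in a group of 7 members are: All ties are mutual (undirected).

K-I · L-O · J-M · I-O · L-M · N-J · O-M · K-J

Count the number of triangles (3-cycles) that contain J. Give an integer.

0

J's neighbors are K, M, and N, but none of them are tied to each other, so no triangle contains J.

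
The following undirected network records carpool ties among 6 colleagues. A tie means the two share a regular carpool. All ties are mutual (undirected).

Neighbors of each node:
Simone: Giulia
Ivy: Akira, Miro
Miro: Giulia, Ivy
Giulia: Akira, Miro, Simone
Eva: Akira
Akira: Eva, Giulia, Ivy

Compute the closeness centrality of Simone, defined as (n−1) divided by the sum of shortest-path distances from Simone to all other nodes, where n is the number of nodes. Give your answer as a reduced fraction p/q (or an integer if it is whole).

Distances from Simone: Akira:2, Eva:3, Giulia:1, Ivy:3, Miro:2. Sum = 11.
n = 6, so closeness = 5/11.

5/11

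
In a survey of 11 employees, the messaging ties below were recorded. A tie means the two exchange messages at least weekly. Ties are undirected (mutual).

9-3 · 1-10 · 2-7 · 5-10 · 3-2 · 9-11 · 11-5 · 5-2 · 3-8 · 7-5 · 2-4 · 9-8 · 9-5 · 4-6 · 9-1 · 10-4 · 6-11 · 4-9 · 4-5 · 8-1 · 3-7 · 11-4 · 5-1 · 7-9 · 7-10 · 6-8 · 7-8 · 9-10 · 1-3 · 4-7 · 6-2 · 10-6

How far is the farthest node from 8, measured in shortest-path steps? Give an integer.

2

Distances from 8: 1:1, 2:2, 3:1, 4:2, 5:2, 6:1, 7:1, 9:1, 10:2, 11:2.
The largest is 2 (to 10, 5, 11, 4, and 2), so the eccentricity of 8 is 2.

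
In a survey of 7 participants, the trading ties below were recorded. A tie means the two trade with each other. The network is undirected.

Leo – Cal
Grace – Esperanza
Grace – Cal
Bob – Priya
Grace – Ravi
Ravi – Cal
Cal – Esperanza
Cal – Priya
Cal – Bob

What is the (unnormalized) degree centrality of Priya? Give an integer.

2

Priya is directly tied to Bob and Cal. That is 2 neighbors, so the degree of Priya is 2.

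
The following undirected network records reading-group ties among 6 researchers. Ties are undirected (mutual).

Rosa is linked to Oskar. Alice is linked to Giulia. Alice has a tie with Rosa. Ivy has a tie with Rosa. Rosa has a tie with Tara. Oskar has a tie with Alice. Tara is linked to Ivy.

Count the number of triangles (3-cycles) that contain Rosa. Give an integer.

2

Rosa's neighbors: Alice, Ivy, Oskar, and Tara.
Neighbor pairs that are themselves tied: Rosa–Alice–Oskar; Rosa–Ivy–Tara. Each forms one triangle with Rosa, for 2 in total.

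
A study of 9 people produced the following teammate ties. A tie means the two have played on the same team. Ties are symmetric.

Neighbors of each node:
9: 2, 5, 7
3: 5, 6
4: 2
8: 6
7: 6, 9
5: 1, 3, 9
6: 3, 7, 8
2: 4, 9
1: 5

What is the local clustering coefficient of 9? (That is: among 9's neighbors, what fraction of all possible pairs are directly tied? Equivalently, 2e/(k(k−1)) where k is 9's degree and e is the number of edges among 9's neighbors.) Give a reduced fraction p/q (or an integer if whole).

9's neighbors: 2, 5, and 7 (k = 3).
Possible neighbor pairs: C(3,2) = 3. Edges among them: none → e = 0.
Clustering(9) = 0/3 = 0.

0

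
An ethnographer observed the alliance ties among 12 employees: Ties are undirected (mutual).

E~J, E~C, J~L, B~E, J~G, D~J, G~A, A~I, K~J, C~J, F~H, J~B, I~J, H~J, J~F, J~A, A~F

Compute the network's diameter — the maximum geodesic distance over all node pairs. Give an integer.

Eccentricity of each node (its greatest distance to any other): A:2, B:2, C:2, D:2, E:2, F:2, G:2, H:2, I:2, J:1, K:2, L:2.
The maximum eccentricity is 2, realized for instance by the pair A–B via A – J – B. So the diameter is 2.

2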